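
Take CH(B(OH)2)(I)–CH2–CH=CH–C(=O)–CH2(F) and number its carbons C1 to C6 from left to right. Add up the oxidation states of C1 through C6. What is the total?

-4

Each bond to a more electronegative atom (O, N, halogen) counts +1, each bond to a less electronegative atom (H, metal, B, Si) counts −1, and each C–C bond counts 0. Tallying each carbon:
C1: 1C, 1H, 1I, 1B → 0 − 1 + 1 − 1 = -1
C2: 2C, 2H → 0 − 2 = -2
C3: 3C, 1H → 0 − 1 = -1
C4: 3C, 1H → 0 − 1 = -1
C5: 2C, 2O → 0 + 2 = +2
C6: 1C, 2H, 1F → 0 − 2 + 1 = -1
Sum = -1 − 2 − 1 − 1 + 2 − 1 = -4.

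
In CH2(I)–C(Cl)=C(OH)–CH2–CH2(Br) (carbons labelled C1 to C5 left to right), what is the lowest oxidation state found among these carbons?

-2

Tallying each carbon's bonds:
C1: 1C, 2H, 1I → 0 − 2 + 1 = -1
C2: 3C, 1Cl → 0 + 1 = +1
C3: 3C, 1O → 0 + 1 = +1
C4: 2C, 2H → 0 − 2 = -2
C5: 1C, 2H, 1Br → 0 − 2 + 1 = -1
The lowest value is -2.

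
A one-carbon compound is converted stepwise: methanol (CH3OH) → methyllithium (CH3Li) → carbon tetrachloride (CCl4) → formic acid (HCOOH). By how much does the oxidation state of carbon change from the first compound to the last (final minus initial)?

+4

Carbon oxidation states along the series — methanol: -2, methyllithium: -4, carbon tetrachloride: +4, formic acid: +2.
Net change = +2 − (-2) = +4.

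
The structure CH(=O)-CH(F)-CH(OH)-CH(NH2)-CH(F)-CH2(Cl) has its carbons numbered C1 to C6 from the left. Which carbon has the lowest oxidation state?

C6

Tallying each carbon's bonds:
C1: 1C, 1H, 2O → 0 − 1 + 2 = +1
C2: 2C, 1H, 1F → 0 − 1 + 1 = 0
C3: 2C, 1H, 1O → 0 − 1 + 1 = 0
C4: 2C, 1H, 1N → 0 − 1 + 1 = 0
C5: 2C, 1H, 1F → 0 − 1 + 1 = 0
C6: 1C, 2H, 1Cl → 0 − 2 + 1 = -1
The most reduced carbon is C6 at -1.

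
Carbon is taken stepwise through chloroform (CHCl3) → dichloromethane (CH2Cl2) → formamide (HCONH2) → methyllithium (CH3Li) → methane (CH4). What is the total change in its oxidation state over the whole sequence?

-6

Carbon oxidation states along the series — chloroform: +2, dichloromethane: 0, formamide: +2, methyllithium: -4, methane: -4.
Net change = -4 − (+2) = -6.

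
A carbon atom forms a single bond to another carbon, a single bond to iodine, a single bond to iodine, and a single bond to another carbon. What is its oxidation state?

Each bond to a more electronegative atom (O, N, halogen) counts +1, each bond to a less electronegative atom (H, metal, B, Si) counts −1, and each C–C bond counts 0.
The carbon has one bond to C (0), one bond to C (0), one bond to I (+1), one bond to I (+1).
Oxidation state = 0 + 0 + 1 + 1 = +2.

+2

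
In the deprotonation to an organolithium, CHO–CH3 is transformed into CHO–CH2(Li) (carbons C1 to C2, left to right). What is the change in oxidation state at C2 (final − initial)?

0

Before: C2 has 1 bond to C, 3 bonds to H → oxidation state -3.
After: C2 has 1 bond to C, 2 bonds to H, 1 bond to Li → oxidation state -3.
Δ = -3 − (-3) = 0, so no net redox change at C2.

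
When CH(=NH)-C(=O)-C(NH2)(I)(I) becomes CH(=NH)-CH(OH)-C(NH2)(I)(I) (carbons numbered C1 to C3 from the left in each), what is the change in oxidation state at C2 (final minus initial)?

-2

Before: C2 has 2 bonds to C, 2 bonds to O → oxidation state +2.
After: C2 has 2 bonds to C, 1 bond to H, 1 bond to O → oxidation state 0.
Δ = 0 − (+2) = -2, so this is a reduction at C2.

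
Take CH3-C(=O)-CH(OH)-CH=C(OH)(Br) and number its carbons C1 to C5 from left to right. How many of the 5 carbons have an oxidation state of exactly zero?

1

Assign +1 per bond to O/N/halogen, −1 per bond to H or an electropositive element, and 0 per bond to carbon. Tallying each carbon:
C1: 1C, 3H → 0 − 3 = -3
C2: 2C, 2O → 0 + 2 = +2
C3: 2C, 1H, 1O → 0 − 1 + 1 = 0
C4: 3C, 1H → 0 − 1 = -1
C5: 2C, 1O, 1Br → 0 + 1 + 1 = +2
1 carbon (C3) meets the condition.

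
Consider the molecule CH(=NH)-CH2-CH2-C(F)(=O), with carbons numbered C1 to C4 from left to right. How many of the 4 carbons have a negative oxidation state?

Bonds to more-electronegative neighbours contribute +1 each, bonds to H or metals contribute −1 each, and C–C bonds contribute 0. Tallying each carbon:
C1: 1C, 1H, 2N → 0 − 1 + 2 = +1
C2: 2C, 2H → 0 − 2 = -2
C3: 2C, 2H → 0 − 2 = -2
C4: 1C, 2O, 1F → 0 + 2 + 1 = +3
2 carbons (C2, C3) meet the condition.

2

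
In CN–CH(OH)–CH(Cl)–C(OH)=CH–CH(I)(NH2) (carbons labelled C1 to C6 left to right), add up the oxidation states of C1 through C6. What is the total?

Tallying each carbon's bonds:
C1: 1C, 3N → 0 + 3 = +3
C2: 2C, 1H, 1O → 0 − 1 + 1 = 0
C3: 2C, 1H, 1Cl → 0 − 1 + 1 = 0
C4: 3C, 1O → 0 + 1 = +1
C5: 3C, 1H → 0 − 1 = -1
C6: 1C, 1H, 1N, 1I → 0 − 1 + 1 + 1 = +1
Sum = +3 + 0 + 0 + 1 − 1 + 1 = +4.

+4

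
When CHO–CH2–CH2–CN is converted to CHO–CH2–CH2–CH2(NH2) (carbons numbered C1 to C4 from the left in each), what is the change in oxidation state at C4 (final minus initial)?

-4

Before: C4 has 1 bond to C, 3 bonds to N → oxidation state +3.
After: C4 has 1 bond to C, 2 bonds to H, 1 bond to N → oxidation state -1.
Δ = -1 − (+3) = -4, so this is a reduction at C4.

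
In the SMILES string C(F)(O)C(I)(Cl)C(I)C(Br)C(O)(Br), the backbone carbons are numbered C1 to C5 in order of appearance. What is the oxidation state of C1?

Assign +1 per bond to O/N/halogen, −1 per bond to H or an electropositive element, and 0 per bond to carbon.
C1 has one bond to C (0), one bond to F (+1), one bond to O (+1), one bond to H (-1).
Oxidation state = 0 + 1 + 1 − 1 = +1.

+1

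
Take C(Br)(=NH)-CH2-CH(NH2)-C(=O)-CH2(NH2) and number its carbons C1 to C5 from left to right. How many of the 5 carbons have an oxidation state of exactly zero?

Bonds to more-electronegative neighbours contribute +1 each, bonds to H or metals contribute −1 each, and C–C bonds contribute 0. Tallying each carbon:
C1: 1C, 2N, 1Br → 0 + 2 + 1 = +3
C2: 2C, 2H → 0 − 2 = -2
C3: 2C, 1H, 1N → 0 − 1 + 1 = 0
C4: 2C, 2O → 0 + 2 = +2
C5: 1C, 2H, 1N → 0 − 2 + 1 = -1
1 carbon (C3) meets the condition.

1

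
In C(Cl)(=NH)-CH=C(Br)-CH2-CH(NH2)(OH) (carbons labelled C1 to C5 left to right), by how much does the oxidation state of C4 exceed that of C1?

C4: 2C, 2H → 0 − 2 = -2
C1: 1C, 2N, 1Cl → 0 + 2 + 1 = +3
Difference: -2 − (+3) = -5.

-5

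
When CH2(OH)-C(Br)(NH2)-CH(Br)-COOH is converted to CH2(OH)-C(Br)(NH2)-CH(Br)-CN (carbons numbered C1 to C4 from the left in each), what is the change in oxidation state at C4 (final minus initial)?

Before: C4 has 1 bond to C, 3 bonds to O → oxidation state +3.
After: C4 has 1 bond to C, 3 bonds to N → oxidation state +3.
Δ = +3 − (+3) = 0, so no net redox change at C4.

0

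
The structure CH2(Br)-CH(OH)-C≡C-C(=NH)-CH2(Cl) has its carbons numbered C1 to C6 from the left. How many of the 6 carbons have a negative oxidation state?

2

Tallying each carbon's bonds:
C1: 1C, 2H, 1Br → 0 − 2 + 1 = -1
C2: 2C, 1H, 1O → 0 − 1 + 1 = 0
C3: 4C → 0 = 0
C4: 4C → 0 = 0
C5: 2C, 2N → 0 + 2 = +2
C6: 1C, 2H, 1Cl → 0 − 2 + 1 = -1
2 carbons (C1, C6) meet the condition.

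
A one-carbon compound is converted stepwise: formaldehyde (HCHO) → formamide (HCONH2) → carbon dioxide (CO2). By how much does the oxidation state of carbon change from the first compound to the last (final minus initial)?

+4

Carbon oxidation states along the series — formaldehyde: 0, formamide: +2, carbon dioxide: +4.
Net change = +4 − (0) = +4.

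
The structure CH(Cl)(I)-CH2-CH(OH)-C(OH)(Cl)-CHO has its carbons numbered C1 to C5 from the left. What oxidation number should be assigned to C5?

Bonds to more-electronegative neighbours contribute +1 each, bonds to H or metals contribute −1 each, and C–C bonds contribute 0.
C5 has one bond to C (0), a double bond to O (2×+1 = +2), one bond to H (-1).
Oxidation state = 0 + 2 − 1 = +1.

+1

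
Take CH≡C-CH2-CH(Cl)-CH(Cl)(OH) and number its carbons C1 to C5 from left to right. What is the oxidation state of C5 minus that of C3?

C5: 1C, 1H, 1O, 1Cl → 0 − 1 + 1 + 1 = +1
C3: 2C, 2H → 0 − 2 = -2
Difference: +1 − (-2) = +3.

+3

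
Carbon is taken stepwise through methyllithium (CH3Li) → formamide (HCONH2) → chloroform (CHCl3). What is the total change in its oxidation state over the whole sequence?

+6

Carbon oxidation states along the series — methyllithium: -4, formamide: +2, chloroform: +2.
Net change = +2 − (-4) = +6.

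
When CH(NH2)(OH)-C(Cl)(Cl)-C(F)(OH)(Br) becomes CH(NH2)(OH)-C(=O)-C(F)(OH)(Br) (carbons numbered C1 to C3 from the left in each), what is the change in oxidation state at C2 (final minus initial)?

Before: C2 has 2 bonds to C, 2 bonds to Cl → oxidation state +2.
After: C2 has 2 bonds to C, 2 bonds to O → oxidation state +2.
Δ = +2 − (+2) = 0, so no net redox change at C2.

0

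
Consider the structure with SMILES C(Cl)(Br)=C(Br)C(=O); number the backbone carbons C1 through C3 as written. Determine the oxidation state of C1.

+2

Bonds to more-electronegative neighbours contribute +1 each, bonds to H or metals contribute −1 each, and C–C bonds contribute 0.
C1 has a double bond to C (2×0 = 0), one bond to Cl (+1), one bond to Br (+1).
Oxidation state = 0 + 1 + 1 = +2.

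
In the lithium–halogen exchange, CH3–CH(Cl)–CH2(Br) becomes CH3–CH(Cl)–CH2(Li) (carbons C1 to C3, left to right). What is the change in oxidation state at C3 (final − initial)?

-2

Before: C3 has 1 bond to C, 2 bonds to H, 1 bond to Br → oxidation state -1.
After: C3 has 1 bond to C, 2 bonds to H, 1 bond to Li → oxidation state -3.
Δ = -3 − (-1) = -2, so this is a reduction at C3.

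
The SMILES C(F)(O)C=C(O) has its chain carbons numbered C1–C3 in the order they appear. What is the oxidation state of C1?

+1

Bonds to more-electronegative neighbours contribute +1 each, bonds to H or metals contribute −1 each, and C–C bonds contribute 0.
C1 has one bond to C (0), one bond to F (+1), one bond to O (+1), one bond to H (-1).
Oxidation state = 0 + 1 + 1 − 1 = +1.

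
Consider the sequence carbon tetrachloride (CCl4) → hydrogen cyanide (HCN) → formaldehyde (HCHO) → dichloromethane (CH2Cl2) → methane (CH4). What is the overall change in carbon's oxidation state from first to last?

Carbon oxidation states along the series — carbon tetrachloride: +4, hydrogen cyanide: +2, formaldehyde: 0, dichloromethane: 0, methane: -4.
Net change = -4 − (+4) = -8.

-8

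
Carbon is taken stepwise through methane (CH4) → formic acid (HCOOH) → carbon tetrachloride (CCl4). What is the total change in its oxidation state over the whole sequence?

+8

Carbon oxidation states along the series — methane: -4, formic acid: +2, carbon tetrachloride: +4.
Net change = +4 − (-4) = +8.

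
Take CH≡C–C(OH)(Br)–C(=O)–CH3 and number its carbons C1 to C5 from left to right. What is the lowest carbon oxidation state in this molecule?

Count +1 for every bond to an atom more electronegative than carbon and −1 for every bond to one less electronegative; C–C bonds are 0. Tallying each carbon:
C1: 3C, 1H → 0 − 1 = -1
C2: 4C → 0 = 0
C3: 2C, 1O, 1Br → 0 + 1 + 1 = +2
C4: 2C, 2O → 0 + 2 = +2
C5: 1C, 3H → 0 − 3 = -3
The lowest value is -3.

-3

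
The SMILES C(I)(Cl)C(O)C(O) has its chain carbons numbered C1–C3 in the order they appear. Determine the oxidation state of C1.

C1 has one bond to C (0), one bond to I (+1), one bond to H (-1), one bond to Cl (+1).
Oxidation state = 0 + 1 − 1 + 1 = +1.

+1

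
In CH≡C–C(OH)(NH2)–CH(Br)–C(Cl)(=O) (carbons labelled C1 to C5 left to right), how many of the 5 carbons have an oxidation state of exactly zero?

Assign +1 per bond to O/N/halogen, −1 per bond to H or an electropositive element, and 0 per bond to carbon. Tallying each carbon:
C1: 3C, 1H → 0 − 1 = -1
C2: 4C → 0 = 0
C3: 2C, 1O, 1N → 0 + 1 + 1 = +2
C4: 2C, 1H, 1Br → 0 − 1 + 1 = 0
C5: 1C, 2O, 1Cl → 0 + 2 + 1 = +3
2 carbons (C2, C4) meet the condition.

2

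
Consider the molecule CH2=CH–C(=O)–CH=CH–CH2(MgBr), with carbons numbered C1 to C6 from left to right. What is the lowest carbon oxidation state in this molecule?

-3

Assign +1 per bond to O/N/halogen, −1 per bond to H or an electropositive element, and 0 per bond to carbon. Tallying each carbon:
C1: 2C, 2H → 0 − 2 = -2
C2: 3C, 1H → 0 − 1 = -1
C3: 2C, 2O → 0 + 2 = +2
C4: 3C, 1H → 0 − 1 = -1
C5: 3C, 1H → 0 − 1 = -1
C6: 1C, 2H, 1Mg → 0 − 2 − 1 = -3
The lowest value is -3.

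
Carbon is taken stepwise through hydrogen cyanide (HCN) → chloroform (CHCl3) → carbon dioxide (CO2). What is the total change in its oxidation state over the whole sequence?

+2

Carbon oxidation states along the series — hydrogen cyanide: +2, chloroform: +2, carbon dioxide: +4.
Net change = +4 − (+2) = +2.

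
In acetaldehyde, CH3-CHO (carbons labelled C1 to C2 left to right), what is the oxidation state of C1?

Count +1 for every bond to an atom more electronegative than carbon and −1 for every bond to one less electronegative; C–C bonds are 0.
C1 has one bond to H (-1), one bond to H (-1), one bond to H (-1), one bond to C (0).
Oxidation state = -1 − 1 − 1 + 0 = -3.

-3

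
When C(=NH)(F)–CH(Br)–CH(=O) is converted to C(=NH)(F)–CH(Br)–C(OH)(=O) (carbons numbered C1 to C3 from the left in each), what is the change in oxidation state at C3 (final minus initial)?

Before: C3 has 1 bond to C, 1 bond to H, 2 bonds to O → oxidation state +1.
After: C3 has 1 bond to C, 3 bonds to O → oxidation state +3.
Δ = +3 − (+1) = +2, so this is an oxidation at C3.

+2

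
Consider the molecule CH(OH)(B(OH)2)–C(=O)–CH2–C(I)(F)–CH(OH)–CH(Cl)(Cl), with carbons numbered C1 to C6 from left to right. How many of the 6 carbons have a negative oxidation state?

2

Count +1 for every bond to an atom more electronegative than carbon and −1 for every bond to one less electronegative; C–C bonds are 0. Tallying each carbon:
C1: 1C, 1H, 1O, 1B → 0 − 1 + 1 − 1 = -1
C2: 2C, 2O → 0 + 2 = +2
C3: 2C, 2H → 0 − 2 = -2
C4: 2C, 1F, 1I → 0 + 1 + 1 = +2
C5: 2C, 1H, 1O → 0 − 1 + 1 = 0
C6: 1C, 1H, 2Cl → 0 − 1 + 2 = +1
2 carbons (C1, C3) meet the condition.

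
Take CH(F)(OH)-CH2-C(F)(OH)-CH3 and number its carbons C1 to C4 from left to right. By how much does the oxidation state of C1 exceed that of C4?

C1: 1C, 1H, 1O, 1F → 0 − 1 + 1 + 1 = +1
C4: 1C, 3H → 0 − 3 = -3
Difference: +1 − (-3) = +4.

+4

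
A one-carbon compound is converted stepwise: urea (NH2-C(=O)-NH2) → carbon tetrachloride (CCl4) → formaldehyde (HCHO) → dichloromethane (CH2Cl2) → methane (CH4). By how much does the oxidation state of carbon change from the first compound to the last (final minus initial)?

Carbon oxidation states along the series — urea: +4, carbon tetrachloride: +4, formaldehyde: 0, dichloromethane: 0, methane: -4.
Net change = -4 − (+4) = -8.

-8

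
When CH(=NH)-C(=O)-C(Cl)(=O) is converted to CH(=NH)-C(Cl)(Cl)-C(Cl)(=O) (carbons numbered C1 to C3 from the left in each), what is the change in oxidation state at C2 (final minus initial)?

0

Before: C2 has 2 bonds to C, 2 bonds to O → oxidation state +2.
After: C2 has 2 bonds to C, 2 bonds to Cl → oxidation state +2.
Δ = +2 − (+2) = 0, so no net redox change at C2.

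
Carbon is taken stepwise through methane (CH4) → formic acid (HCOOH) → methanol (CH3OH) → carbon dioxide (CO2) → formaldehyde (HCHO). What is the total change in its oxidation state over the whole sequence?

Carbon oxidation states along the series — methane: -4, formic acid: +2, methanol: -2, carbon dioxide: +4, formaldehyde: 0.
Net change = 0 − (-4) = +4.

+4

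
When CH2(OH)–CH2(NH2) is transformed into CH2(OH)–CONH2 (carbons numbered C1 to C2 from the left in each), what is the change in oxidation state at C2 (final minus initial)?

Before: C2 has 1 bond to C, 2 bonds to H, 1 bond to N → oxidation state -1.
After: C2 has 1 bond to C, 2 bonds to O, 1 bond to N → oxidation state +3.
Δ = +3 − (-1) = +4, so this is an oxidation at C2.

+4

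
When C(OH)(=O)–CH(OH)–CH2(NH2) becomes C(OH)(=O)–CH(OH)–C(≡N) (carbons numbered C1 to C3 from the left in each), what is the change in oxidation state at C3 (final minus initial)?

+4

Before: C3 has 1 bond to C, 2 bonds to H, 1 bond to N → oxidation state -1.
After: C3 has 1 bond to C, 3 bonds to N → oxidation state +3.
Δ = +3 − (-1) = +4, so this is an oxidation at C3.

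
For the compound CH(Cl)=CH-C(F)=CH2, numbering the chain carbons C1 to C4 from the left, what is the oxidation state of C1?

C1 has a double bond to C (2×0 = 0), one bond to Cl (+1), one bond to H (-1).
Oxidation state = 0 + 1 − 1 = 0.

0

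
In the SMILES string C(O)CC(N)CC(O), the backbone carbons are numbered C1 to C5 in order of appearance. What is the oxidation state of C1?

-1

C1 has one bond to C (0), one bond to H (-1), one bond to O (+1), one bond to H (-1).
Oxidation state = 0 − 1 + 1 − 1 = -1.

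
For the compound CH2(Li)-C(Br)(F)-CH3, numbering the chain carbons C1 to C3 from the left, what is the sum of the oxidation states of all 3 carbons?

Tallying each carbon's bonds:
C1: 1C, 2H, 1Li → 0 − 2 − 1 = -3
C2: 2C, 1F, 1Br → 0 + 1 + 1 = +2
C3: 1C, 3H → 0 − 3 = -3
Sum = -3 + 2 − 3 = -4.

-4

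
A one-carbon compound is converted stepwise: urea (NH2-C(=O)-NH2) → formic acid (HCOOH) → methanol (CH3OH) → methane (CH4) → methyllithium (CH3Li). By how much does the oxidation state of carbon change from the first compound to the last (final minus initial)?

Carbon oxidation states along the series — urea: +4, formic acid: +2, methanol: -2, methane: -4, methyllithium: -4.
Net change = -4 − (+4) = -8.

-8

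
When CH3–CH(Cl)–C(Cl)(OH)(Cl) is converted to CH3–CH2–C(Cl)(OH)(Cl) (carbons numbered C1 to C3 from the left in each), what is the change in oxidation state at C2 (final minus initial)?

-2

Before: C2 has 2 bonds to C, 1 bond to H, 1 bond to Cl → oxidation state 0.
After: C2 has 2 bonds to C, 2 bonds to H → oxidation state -2.
Δ = -2 − (0) = -2, so this is a reduction at C2.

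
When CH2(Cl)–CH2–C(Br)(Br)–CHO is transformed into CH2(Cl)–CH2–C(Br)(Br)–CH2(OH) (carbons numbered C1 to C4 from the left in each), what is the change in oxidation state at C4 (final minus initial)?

Before: C4 has 1 bond to C, 1 bond to H, 2 bonds to O → oxidation state +1.
After: C4 has 1 bond to C, 2 bonds to H, 1 bond to O → oxidation state -1.
Δ = -1 − (+1) = -2, so this is a reduction at C4.

-2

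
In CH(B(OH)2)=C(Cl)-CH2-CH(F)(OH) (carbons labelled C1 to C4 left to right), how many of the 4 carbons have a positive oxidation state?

2

Tallying each carbon's bonds:
C1: 2C, 1H, 1B → 0 − 1 − 1 = -2
C2: 3C, 1Cl → 0 + 1 = +1
C3: 2C, 2H → 0 − 2 = -2
C4: 1C, 1H, 1O, 1F → 0 − 1 + 1 + 1 = +1
2 carbons (C2, C4) meet the condition.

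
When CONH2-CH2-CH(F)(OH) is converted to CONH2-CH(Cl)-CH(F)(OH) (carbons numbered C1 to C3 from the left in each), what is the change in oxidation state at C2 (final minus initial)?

Before: C2 has 2 bonds to C, 2 bonds to H → oxidation state -2.
After: C2 has 2 bonds to C, 1 bond to H, 1 bond to Cl → oxidation state 0.
Δ = 0 − (-2) = +2, so this is an oxidation at C2.

+2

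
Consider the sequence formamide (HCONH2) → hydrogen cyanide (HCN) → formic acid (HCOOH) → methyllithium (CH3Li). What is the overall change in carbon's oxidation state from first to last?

Carbon oxidation states along the series — formamide: +2, hydrogen cyanide: +2, formic acid: +2, methyllithium: -4.
Net change = -4 − (+2) = -6.

-6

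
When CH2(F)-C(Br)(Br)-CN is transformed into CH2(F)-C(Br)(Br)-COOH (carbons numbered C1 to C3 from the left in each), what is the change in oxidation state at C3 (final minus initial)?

0

Before: C3 has 1 bond to C, 3 bonds to N → oxidation state +3.
After: C3 has 1 bond to C, 3 bonds to O → oxidation state +3.
Δ = +3 − (+3) = 0, so no net redox change at C3.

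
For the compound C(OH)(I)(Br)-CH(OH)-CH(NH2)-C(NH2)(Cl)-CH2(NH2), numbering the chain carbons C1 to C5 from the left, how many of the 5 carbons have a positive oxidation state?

Tallying each carbon's bonds:
C1: 1C, 1O, 1Br, 1I → 0 + 1 + 1 + 1 = +3
C2: 2C, 1H, 1O → 0 − 1 + 1 = 0
C3: 2C, 1H, 1N → 0 − 1 + 1 = 0
C4: 2C, 1N, 1Cl → 0 + 1 + 1 = +2
C5: 1C, 2H, 1N → 0 − 2 + 1 = -1
2 carbons (C1, C4) meet the condition.

2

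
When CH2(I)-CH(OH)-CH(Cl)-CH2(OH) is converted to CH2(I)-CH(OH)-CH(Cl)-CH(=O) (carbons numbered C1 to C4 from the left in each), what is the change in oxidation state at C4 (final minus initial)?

Before: C4 has 1 bond to C, 2 bonds to H, 1 bond to O → oxidation state -1.
After: C4 has 1 bond to C, 1 bond to H, 2 bonds to O → oxidation state +1.
Δ = +1 − (-1) = +2, so this is an oxidation at C4.

+2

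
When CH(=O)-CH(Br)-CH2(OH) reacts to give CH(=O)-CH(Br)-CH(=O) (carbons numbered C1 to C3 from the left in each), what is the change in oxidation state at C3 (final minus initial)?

+2

Before: C3 has 1 bond to C, 2 bonds to H, 1 bond to O → oxidation state -1.
After: C3 has 1 bond to C, 1 bond to H, 2 bonds to O → oxidation state +1.
Δ = +1 − (-1) = +2, so this is an oxidation at C3.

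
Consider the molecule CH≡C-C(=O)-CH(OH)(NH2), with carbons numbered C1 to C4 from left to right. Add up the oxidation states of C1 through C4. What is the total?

+2

Tallying each carbon's bonds:
C1: 3C, 1H → 0 − 1 = -1
C2: 4C → 0 = 0
C3: 2C, 2O → 0 + 2 = +2
C4: 1C, 1H, 1O, 1N → 0 − 1 + 1 + 1 = +1
Sum = -1 + 0 + 2 + 1 = +2.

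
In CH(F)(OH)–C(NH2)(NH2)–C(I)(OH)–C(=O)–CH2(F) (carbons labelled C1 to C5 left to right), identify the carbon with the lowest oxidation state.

Assign +1 per bond to O/N/halogen, −1 per bond to H or an electropositive element, and 0 per bond to carbon. Tallying each carbon:
C1: 1C, 1H, 1O, 1F → 0 − 1 + 1 + 1 = +1
C2: 2C, 2N → 0 + 2 = +2
C3: 2C, 1O, 1I → 0 + 1 + 1 = +2
C4: 2C, 2O → 0 + 2 = +2
C5: 1C, 2H, 1F → 0 − 2 + 1 = -1
The most reduced carbon is C5 at -1.

C5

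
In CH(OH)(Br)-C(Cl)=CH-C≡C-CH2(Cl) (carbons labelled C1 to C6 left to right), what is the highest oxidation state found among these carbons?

+1

Bonds to more-electronegative neighbours contribute +1 each, bonds to H or metals contribute −1 each, and C–C bonds contribute 0. Tallying each carbon:
C1: 1C, 1H, 1O, 1Br → 0 − 1 + 1 + 1 = +1
C2: 3C, 1Cl → 0 + 1 = +1
C3: 3C, 1H → 0 − 1 = -1
C4: 4C → 0 = 0
C5: 4C → 0 = 0
C6: 1C, 2H, 1Cl → 0 − 2 + 1 = -1
The highest value is +1.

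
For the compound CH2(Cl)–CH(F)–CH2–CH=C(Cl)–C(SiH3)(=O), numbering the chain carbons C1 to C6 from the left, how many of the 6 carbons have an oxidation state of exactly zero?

1

Assign +1 per bond to O/N/halogen, −1 per bond to H or an electropositive element, and 0 per bond to carbon. Tallying each carbon:
C1: 1C, 2H, 1Cl → 0 − 2 + 1 = -1
C2: 2C, 1H, 1F → 0 − 1 + 1 = 0
C3: 2C, 2H → 0 − 2 = -2
C4: 3C, 1H → 0 − 1 = -1
C5: 3C, 1Cl → 0 + 1 = +1
C6: 1C, 2O, 1Si → 0 + 2 − 1 = +1
1 carbon (C2) meets the condition.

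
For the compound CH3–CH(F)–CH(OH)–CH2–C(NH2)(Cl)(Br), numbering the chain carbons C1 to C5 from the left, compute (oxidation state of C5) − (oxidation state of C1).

C5: 1C, 1N, 1Cl, 1Br → 0 + 1 + 1 + 1 = +3
C1: 1C, 3H → 0 − 3 = -3
Difference: +3 − (-3) = +6.

+6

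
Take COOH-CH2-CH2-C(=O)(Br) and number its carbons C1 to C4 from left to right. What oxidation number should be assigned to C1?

C1 has one bond to C (0), one bond to O (+1), a double bond to O (2×+1 = +2).
Oxidation state = 0 + 1 + 2 = +3.

+3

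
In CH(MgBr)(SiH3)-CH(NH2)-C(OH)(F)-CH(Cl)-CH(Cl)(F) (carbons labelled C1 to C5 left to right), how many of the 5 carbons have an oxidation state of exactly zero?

2

Tallying each carbon's bonds:
C1: 1C, 1H, 1Mg, 1Si → 0 − 1 − 1 − 1 = -3
C2: 2C, 1H, 1N → 0 − 1 + 1 = 0
C3: 2C, 1O, 1F → 0 + 1 + 1 = +2
C4: 2C, 1H, 1Cl → 0 − 1 + 1 = 0
C5: 1C, 1H, 1F, 1Cl → 0 − 1 + 1 + 1 = +1
2 carbons (C2, C4) meet the condition.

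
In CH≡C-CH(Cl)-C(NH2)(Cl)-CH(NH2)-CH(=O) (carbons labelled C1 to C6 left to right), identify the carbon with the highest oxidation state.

Tallying each carbon's bonds:
C1: 3C, 1H → 0 − 1 = -1
C2: 4C → 0 = 0
C3: 2C, 1H, 1Cl → 0 − 1 + 1 = 0
C4: 2C, 1N, 1Cl → 0 + 1 + 1 = +2
C5: 2C, 1H, 1N → 0 − 1 + 1 = 0
C6: 1C, 1H, 2O → 0 − 1 + 2 = +1
The most oxidised carbon is C4 at +2.

C4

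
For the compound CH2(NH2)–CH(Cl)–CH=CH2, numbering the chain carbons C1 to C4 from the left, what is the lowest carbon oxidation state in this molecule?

Count +1 for every bond to an atom more electronegative than carbon and −1 for every bond to one less electronegative; C–C bonds are 0. Tallying each carbon:
C1: 1C, 2H, 1N → 0 − 2 + 1 = -1
C2: 2C, 1H, 1Cl → 0 − 1 + 1 = 0
C3: 3C, 1H → 0 − 1 = -1
C4: 2C, 2H → 0 − 2 = -2
The lowest value is -2.

-2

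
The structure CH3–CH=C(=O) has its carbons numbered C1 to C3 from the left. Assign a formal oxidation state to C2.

C2 has one bond to C (0), a double bond to C (2×0 = 0), one bond to H (-1).
Oxidation state = 0 + 0 − 1 = -1.

-1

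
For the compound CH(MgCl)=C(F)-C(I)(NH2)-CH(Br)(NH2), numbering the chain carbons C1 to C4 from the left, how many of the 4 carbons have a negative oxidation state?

Each bond to a more electronegative atom (O, N, halogen) counts +1, each bond to a less electronegative atom (H, metal, B, Si) counts −1, and each C–C bond counts 0. Tallying each carbon:
C1: 2C, 1H, 1Mg → 0 − 1 − 1 = -2
C2: 3C, 1F → 0 + 1 = +1
C3: 2C, 1N, 1I → 0 + 1 + 1 = +2
C4: 1C, 1H, 1N, 1Br → 0 − 1 + 1 + 1 = +1
1 carbon (C1) meets the condition.

1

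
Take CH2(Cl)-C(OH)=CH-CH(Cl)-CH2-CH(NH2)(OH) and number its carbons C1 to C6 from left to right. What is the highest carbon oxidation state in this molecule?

+1

Bonds to more-electronegative neighbours contribute +1 each, bonds to H or metals contribute −1 each, and C–C bonds contribute 0. Tallying each carbon:
C1: 1C, 2H, 1Cl → 0 − 2 + 1 = -1
C2: 3C, 1O → 0 + 1 = +1
C3: 3C, 1H → 0 − 1 = -1
C4: 2C, 1H, 1Cl → 0 − 1 + 1 = 0
C5: 2C, 2H → 0 − 2 = -2
C6: 1C, 1H, 1O, 1N → 0 − 1 + 1 + 1 = +1
The highest value is +1.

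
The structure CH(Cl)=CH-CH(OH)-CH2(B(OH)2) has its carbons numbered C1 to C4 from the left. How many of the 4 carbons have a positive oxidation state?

Count +1 for every bond to an atom more electronegative than carbon and −1 for every bond to one less electronegative; C–C bonds are 0. Tallying each carbon:
C1: 2C, 1H, 1Cl → 0 − 1 + 1 = 0
C2: 3C, 1H → 0 − 1 = -1
C3: 2C, 1H, 1O → 0 − 1 + 1 = 0
C4: 1C, 2H, 1B → 0 − 2 − 1 = -3
0 carbons meet the condition.

0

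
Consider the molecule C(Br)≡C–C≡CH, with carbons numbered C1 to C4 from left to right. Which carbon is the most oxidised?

Tallying each carbon's bonds:
C1: 3C, 1Br → 0 + 1 = +1
C2: 4C → 0 = 0
C3: 4C → 0 = 0
C4: 3C, 1H → 0 − 1 = -1
The most oxidised carbon is C1 at +1.

C1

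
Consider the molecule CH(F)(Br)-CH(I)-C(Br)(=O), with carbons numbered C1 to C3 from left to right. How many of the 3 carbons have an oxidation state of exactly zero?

1

Each bond to a more electronegative atom (O, N, halogen) counts +1, each bond to a less electronegative atom (H, metal, B, Si) counts −1, and each C–C bond counts 0. Tallying each carbon:
C1: 1C, 1H, 1F, 1Br → 0 − 1 + 1 + 1 = +1
C2: 2C, 1H, 1I → 0 − 1 + 1 = 0
C3: 1C, 2O, 1Br → 0 + 2 + 1 = +3
1 carbon (C2) meets the condition.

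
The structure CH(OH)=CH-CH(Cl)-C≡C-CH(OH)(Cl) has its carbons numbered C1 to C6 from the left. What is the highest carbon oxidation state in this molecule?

Bonds to more-electronegative neighbours contribute +1 each, bonds to H or metals contribute −1 each, and C–C bonds contribute 0. Tallying each carbon:
C1: 2C, 1H, 1O → 0 − 1 + 1 = 0
C2: 3C, 1H → 0 − 1 = -1
C3: 2C, 1H, 1Cl → 0 − 1 + 1 = 0
C4: 4C → 0 = 0
C5: 4C → 0 = 0
C6: 1C, 1H, 1O, 1Cl → 0 − 1 + 1 + 1 = +1
The highest value is +1.

+1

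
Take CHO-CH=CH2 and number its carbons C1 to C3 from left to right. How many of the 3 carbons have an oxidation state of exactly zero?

Count +1 for every bond to an atom more electronegative than carbon and −1 for every bond to one less electronegative; C–C bonds are 0. Tallying each carbon:
C1: 1C, 1H, 2O → 0 − 1 + 2 = +1
C2: 3C, 1H → 0 − 1 = -1
C3: 2C, 2H → 0 − 2 = -2
0 carbons meet the condition.

0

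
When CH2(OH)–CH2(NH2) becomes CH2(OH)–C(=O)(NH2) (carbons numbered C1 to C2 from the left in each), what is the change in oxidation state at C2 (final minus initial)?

Before: C2 has 1 bond to C, 2 bonds to H, 1 bond to N → oxidation state -1.
After: C2 has 1 bond to C, 2 bonds to O, 1 bond to N → oxidation state +3.
Δ = +3 − (-1) = +4, so this is an oxidation at C2.

+4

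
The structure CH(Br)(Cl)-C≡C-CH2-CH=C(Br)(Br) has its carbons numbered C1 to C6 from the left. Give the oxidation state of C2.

0

Each bond to a more electronegative atom (O, N, halogen) counts +1, each bond to a less electronegative atom (H, metal, B, Si) counts −1, and each C–C bond counts 0.
C2 has one bond to C (0), a triple bond to C (3×0 = 0).
Oxidation state = 0 + 0 = 0.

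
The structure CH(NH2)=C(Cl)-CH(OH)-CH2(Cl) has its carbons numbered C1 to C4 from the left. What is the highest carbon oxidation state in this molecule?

+1

Count +1 for every bond to an atom more electronegative than carbon and −1 for every bond to one less electronegative; C–C bonds are 0. Tallying each carbon:
C1: 2C, 1H, 1N → 0 − 1 + 1 = 0
C2: 3C, 1Cl → 0 + 1 = +1
C3: 2C, 1H, 1O → 0 − 1 + 1 = 0
C4: 1C, 2H, 1Cl → 0 − 2 + 1 = -1
The highest value is +1.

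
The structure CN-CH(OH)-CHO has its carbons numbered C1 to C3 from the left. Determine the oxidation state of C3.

+1

C3 has one bond to C (0), a double bond to O (2×+1 = +2), one bond to H (-1).
Oxidation state = 0 + 2 − 1 = +1.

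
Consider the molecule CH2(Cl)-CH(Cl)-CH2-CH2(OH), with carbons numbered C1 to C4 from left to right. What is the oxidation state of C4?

Bonds to more-electronegative neighbours contribute +1 each, bonds to H or metals contribute −1 each, and C–C bonds contribute 0.
C4 has one bond to C (0), one bond to H (-1), one bond to H (-1), one bond to O (+1).
Oxidation state = 0 − 1 − 1 + 1 = -1.

-1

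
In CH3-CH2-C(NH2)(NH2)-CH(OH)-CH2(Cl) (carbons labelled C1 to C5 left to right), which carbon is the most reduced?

C1

Tallying each carbon's bonds:
C1: 1C, 3H → 0 − 3 = -3
C2: 2C, 2H → 0 − 2 = -2
C3: 2C, 2N → 0 + 2 = +2
C4: 2C, 1H, 1O → 0 − 1 + 1 = 0
C5: 1C, 2H, 1Cl → 0 − 2 + 1 = -1
The most reduced carbon is C1 at -3.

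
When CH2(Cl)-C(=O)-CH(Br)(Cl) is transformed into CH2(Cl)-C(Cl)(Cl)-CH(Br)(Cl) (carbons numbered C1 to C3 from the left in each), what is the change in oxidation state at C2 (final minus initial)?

Before: C2 has 2 bonds to C, 2 bonds to O → oxidation state +2.
After: C2 has 2 bonds to C, 2 bonds to Cl → oxidation state +2.
Δ = +2 − (+2) = 0, so no net redox change at C2.

0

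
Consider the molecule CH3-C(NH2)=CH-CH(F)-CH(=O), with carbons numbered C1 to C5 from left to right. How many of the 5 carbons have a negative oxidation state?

Count +1 for every bond to an atom more electronegative than carbon and −1 for every bond to one less electronegative; C–C bonds are 0. Tallying each carbon:
C1: 1C, 3H → 0 − 3 = -3
C2: 3C, 1N → 0 + 1 = +1
C3: 3C, 1H → 0 − 1 = -1
C4: 2C, 1H, 1F → 0 − 1 + 1 = 0
C5: 1C, 1H, 2O → 0 − 1 + 2 = +1
2 carbons (C1, C3) meet the condition.

2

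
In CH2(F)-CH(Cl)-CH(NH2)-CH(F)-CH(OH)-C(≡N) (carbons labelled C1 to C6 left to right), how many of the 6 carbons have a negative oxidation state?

1

Each bond to a more electronegative atom (O, N, halogen) counts +1, each bond to a less electronegative atom (H, metal, B, Si) counts −1, and each C–C bond counts 0. Tallying each carbon:
C1: 1C, 2H, 1F → 0 − 2 + 1 = -1
C2: 2C, 1H, 1Cl → 0 − 1 + 1 = 0
C3: 2C, 1H, 1N → 0 − 1 + 1 = 0
C4: 2C, 1H, 1F → 0 − 1 + 1 = 0
C5: 2C, 1H, 1O → 0 − 1 + 1 = 0
C6: 1C, 3N → 0 + 3 = +3
1 carbon (C1) meets the condition.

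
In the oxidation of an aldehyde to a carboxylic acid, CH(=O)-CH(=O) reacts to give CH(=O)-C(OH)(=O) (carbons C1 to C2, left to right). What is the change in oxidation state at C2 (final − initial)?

Before: C2 has 1 bond to C, 1 bond to H, 2 bonds to O → oxidation state +1.
After: C2 has 1 bond to C, 3 bonds to O → oxidation state +3.
Δ = +3 − (+1) = +2, so this is an oxidation at C2.

+2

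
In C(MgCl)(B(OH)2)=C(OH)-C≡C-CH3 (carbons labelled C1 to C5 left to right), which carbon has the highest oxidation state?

C2

Tallying each carbon's bonds:
C1: 2C, 1Mg, 1B → 0 − 1 − 1 = -2
C2: 3C, 1O → 0 + 1 = +1
C3: 4C → 0 = 0
C4: 4C → 0 = 0
C5: 1C, 3H → 0 − 3 = -3
The most oxidised carbon is C2 at +1.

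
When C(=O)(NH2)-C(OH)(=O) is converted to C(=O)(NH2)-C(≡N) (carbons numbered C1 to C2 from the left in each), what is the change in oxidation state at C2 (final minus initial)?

0

Before: C2 has 1 bond to C, 3 bonds to O → oxidation state +3.
After: C2 has 1 bond to C, 3 bonds to N → oxidation state +3.
Δ = +3 − (+3) = 0, so no net redox change at C2.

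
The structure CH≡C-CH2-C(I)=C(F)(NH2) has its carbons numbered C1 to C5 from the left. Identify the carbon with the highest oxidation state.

C5

Bonds to more-electronegative neighbours contribute +1 each, bonds to H or metals contribute −1 each, and C–C bonds contribute 0. Tallying each carbon:
C1: 3C, 1H → 0 − 1 = -1
C2: 4C → 0 = 0
C3: 2C, 2H → 0 − 2 = -2
C4: 3C, 1I → 0 + 1 = +1
C5: 2C, 1N, 1F → 0 + 1 + 1 = +2
The most oxidised carbon is C5 at +2.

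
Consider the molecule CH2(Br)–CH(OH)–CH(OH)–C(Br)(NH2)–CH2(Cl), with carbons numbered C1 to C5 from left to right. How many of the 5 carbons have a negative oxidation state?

2

Bonds to more-electronegative neighbours contribute +1 each, bonds to H or metals contribute −1 each, and C–C bonds contribute 0. Tallying each carbon:
C1: 1C, 2H, 1Br → 0 − 2 + 1 = -1
C2: 2C, 1H, 1O → 0 − 1 + 1 = 0
C3: 2C, 1H, 1O → 0 − 1 + 1 = 0
C4: 2C, 1N, 1Br → 0 + 1 + 1 = +2
C5: 1C, 2H, 1Cl → 0 − 2 + 1 = -1
2 carbons (C1, C5) meet the condition.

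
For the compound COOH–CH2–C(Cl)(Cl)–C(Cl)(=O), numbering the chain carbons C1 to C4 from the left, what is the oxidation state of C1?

+3

Bonds to more-electronegative neighbours contribute +1 each, bonds to H or metals contribute −1 each, and C–C bonds contribute 0.
C1 has one bond to C (0), one bond to O (+1), a double bond to O (2×+1 = +2).
Oxidation state = 0 + 1 + 2 = +3.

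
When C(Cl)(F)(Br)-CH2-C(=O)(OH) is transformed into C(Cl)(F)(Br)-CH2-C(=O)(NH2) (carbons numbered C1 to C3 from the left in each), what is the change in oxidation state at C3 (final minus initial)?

0

Before: C3 has 1 bond to C, 3 bonds to O → oxidation state +3.
After: C3 has 1 bond to C, 2 bonds to O, 1 bond to N → oxidation state +3.
Δ = +3 − (+3) = 0, so no net redox change at C3.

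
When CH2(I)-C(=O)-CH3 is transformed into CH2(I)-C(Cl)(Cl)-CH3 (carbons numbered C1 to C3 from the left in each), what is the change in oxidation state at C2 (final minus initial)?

Before: C2 has 2 bonds to C, 2 bonds to O → oxidation state +2.
After: C2 has 2 bonds to C, 2 bonds to Cl → oxidation state +2.
Δ = +2 − (+2) = 0, so no net redox change at C2.

0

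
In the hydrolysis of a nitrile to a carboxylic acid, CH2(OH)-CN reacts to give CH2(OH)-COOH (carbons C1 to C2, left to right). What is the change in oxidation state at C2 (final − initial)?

Before: C2 has 1 bond to C, 3 bonds to N → oxidation state +3.
After: C2 has 1 bond to C, 3 bonds to O → oxidation state +3.
Δ = +3 − (+3) = 0, so no net redox change at C2.

0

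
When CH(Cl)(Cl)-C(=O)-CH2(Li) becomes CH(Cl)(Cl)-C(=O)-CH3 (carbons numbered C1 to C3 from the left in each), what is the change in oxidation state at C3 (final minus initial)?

Before: C3 has 1 bond to C, 2 bonds to H, 1 bond to Li → oxidation state -3.
After: C3 has 1 bond to C, 3 bonds to H → oxidation state -3.
Δ = -3 − (-3) = 0, so no net redox change at C3.

0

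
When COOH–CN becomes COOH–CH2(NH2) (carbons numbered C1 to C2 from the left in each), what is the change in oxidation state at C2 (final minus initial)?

-4

Before: C2 has 1 bond to C, 3 bonds to N → oxidation state +3.
After: C2 has 1 bond to C, 2 bonds to H, 1 bond to N → oxidation state -1.
Δ = -1 − (+3) = -4, so this is a reduction at C2.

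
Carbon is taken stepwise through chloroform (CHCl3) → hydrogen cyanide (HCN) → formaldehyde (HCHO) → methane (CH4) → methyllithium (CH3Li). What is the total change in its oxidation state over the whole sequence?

-6

Carbon oxidation states along the series — chloroform: +2, hydrogen cyanide: +2, formaldehyde: 0, methane: -4, methyllithium: -4.
Net change = -4 − (+2) = -6.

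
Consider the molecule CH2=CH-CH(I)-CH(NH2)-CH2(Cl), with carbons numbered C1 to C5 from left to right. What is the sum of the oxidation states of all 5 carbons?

-4

Bonds to more-electronegative neighbours contribute +1 each, bonds to H or metals contribute −1 each, and C–C bonds contribute 0. Tallying each carbon:
C1: 2C, 2H → 0 − 2 = -2
C2: 3C, 1H → 0 − 1 = -1
C3: 2C, 1H, 1I → 0 − 1 + 1 = 0
C4: 2C, 1H, 1N → 0 − 1 + 1 = 0
C5: 1C, 2H, 1Cl → 0 − 2 + 1 = -1
Sum = -2 − 1 + 0 + 0 − 1 = -4.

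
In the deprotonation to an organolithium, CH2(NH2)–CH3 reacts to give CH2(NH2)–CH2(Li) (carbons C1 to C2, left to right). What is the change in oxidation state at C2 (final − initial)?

0

Before: C2 has 1 bond to C, 3 bonds to H → oxidation state -3.
After: C2 has 1 bond to C, 2 bonds to H, 1 bond to Li → oxidation state -3.
Δ = -3 − (-3) = 0, so no net redox change at C2.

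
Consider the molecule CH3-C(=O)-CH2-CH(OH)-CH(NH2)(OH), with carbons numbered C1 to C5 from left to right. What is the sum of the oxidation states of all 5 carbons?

-2

Assign +1 per bond to O/N/halogen, −1 per bond to H or an electropositive element, and 0 per bond to carbon. Tallying each carbon:
C1: 1C, 3H → 0 − 3 = -3
C2: 2C, 2O → 0 + 2 = +2
C3: 2C, 2H → 0 − 2 = -2
C4: 2C, 1H, 1O → 0 − 1 + 1 = 0
C5: 1C, 1H, 1O, 1N → 0 − 1 + 1 + 1 = +1
Sum = -3 + 2 − 2 + 0 + 1 = -2.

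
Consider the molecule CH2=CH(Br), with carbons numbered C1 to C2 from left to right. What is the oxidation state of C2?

C2 has a double bond to C (2×0 = 0), one bond to H (-1), one bond to Br (+1).
Oxidation state = 0 − 1 + 1 = 0.

0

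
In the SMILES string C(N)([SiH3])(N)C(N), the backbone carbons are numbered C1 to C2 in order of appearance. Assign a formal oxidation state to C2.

Count +1 for every bond to an atom more electronegative than carbon and −1 for every bond to one less electronegative; C–C bonds are 0.
C2 has one bond to C (0), one bond to H (-1), one bond to N (+1), one bond to H (-1).
Oxidation state = 0 − 1 + 1 − 1 = -1.

-1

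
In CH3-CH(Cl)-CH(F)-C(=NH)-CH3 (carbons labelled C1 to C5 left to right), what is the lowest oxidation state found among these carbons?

-3

Tallying each carbon's bonds:
C1: 1C, 3H → 0 − 3 = -3
C2: 2C, 1H, 1Cl → 0 − 1 + 1 = 0
C3: 2C, 1H, 1F → 0 − 1 + 1 = 0
C4: 2C, 2N → 0 + 2 = +2
C5: 1C, 3H → 0 − 3 = -3
The lowest value is -3.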